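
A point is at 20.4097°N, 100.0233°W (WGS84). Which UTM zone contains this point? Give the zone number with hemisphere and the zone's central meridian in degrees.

UTM zone = ⌊(λ + 180)/6⌋ + 1; -100.0233° ∈ [-102°, -96°) → zone 14.
Hemisphere: N (φ ≥ 0).
Central meridian λ₀ = 6×14 − 183 = -99°.

Zone 14N, central meridian -99°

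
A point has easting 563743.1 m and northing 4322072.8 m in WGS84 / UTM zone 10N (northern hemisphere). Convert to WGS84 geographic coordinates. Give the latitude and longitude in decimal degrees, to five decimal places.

lat 39.04540°, lon -122.26340°

Zone 10N: λ₀ = -123°, k₀ = 0.9996, false easting 500000 m.
Meridian distance M = (N − FN)/k₀ = 4323802.3 m.
Inverse transverse Mercator on WGS84 gives φ = 39.04539991°, λ = -122.26339966°.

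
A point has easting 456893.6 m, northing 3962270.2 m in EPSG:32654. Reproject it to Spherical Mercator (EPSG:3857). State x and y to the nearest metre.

x 15642938 m, y 4273631 m

Unproject from UTM 54N (λ₀ = 141°) → φ = 35.80360023°, λ = 140.52290014°.
Web Mercator (R = 6378137 m): x = 15642937.689 m, y = 4273630.610 m.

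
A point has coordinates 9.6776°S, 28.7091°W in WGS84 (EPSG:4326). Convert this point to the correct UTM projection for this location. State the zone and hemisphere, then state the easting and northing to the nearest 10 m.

Zone 26S: E 312480 m, N 8929760 m

Longitude -28.7091° lies in the 6° band [-30°, -24°), giving zone 26; latitude is south of the equator, so 26S.
Zone 26 central meridian λ₀ = 6×26 − 183 = -27°; Δλ = -1.7091°.
Transverse Mercator on WGS84 with k₀ = 0.9996 gives E = 312482.212 m, N = 8929762.594 m.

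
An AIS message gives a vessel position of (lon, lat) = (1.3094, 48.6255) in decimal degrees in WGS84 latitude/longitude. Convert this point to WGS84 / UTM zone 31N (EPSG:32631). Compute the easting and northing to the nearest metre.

E 375423 m, N 5387205 m

Zone 31 central meridian λ₀ = 6×31 − 183 = 3°; Δλ = -1.6906°.
Transverse Mercator on WGS84 with k₀ = 0.9996 gives E = 375423.095 m, N = 5387205.123 m.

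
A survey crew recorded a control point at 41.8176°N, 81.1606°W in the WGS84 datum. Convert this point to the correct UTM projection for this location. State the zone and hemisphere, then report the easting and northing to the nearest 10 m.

Zone 17N: E 486660 m, N 4629540 m

Longitude -81.1606° lies in the 6° band [-84°, -78°), giving zone 17; latitude is north of the equator, so 17N.
Zone 17 central meridian λ₀ = 6×17 − 183 = -81°; Δλ = -0.1606°.
Transverse Mercator on WGS84 with k₀ = 0.9996 gives E = 486661.572 m, N = 4629537.349 m.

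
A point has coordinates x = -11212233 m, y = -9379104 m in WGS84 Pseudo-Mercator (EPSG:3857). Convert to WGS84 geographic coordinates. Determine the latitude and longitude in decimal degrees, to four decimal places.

R = 6378137 m. λ = x/R = -100.72120273°.
φ = 2·arctan(exp(y/R)) − 90° = 2·arctan(0.22981) − 90° = -64.11530032°.

lat -64.1153°, lon -100.7212°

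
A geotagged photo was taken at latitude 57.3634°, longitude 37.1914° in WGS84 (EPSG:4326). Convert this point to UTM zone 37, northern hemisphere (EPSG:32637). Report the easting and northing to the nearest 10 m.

Zone 37 central meridian λ₀ = 6×37 − 183 = 39°; Δλ = -1.8086°.
Transverse Mercator on WGS84 with k₀ = 0.9996 gives E = 391212.076 m, N = 6359285.183 m.

E 391210 m, N 6359290 m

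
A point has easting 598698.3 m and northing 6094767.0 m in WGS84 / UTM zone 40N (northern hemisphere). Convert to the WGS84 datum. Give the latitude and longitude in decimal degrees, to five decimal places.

Zone 40N: λ₀ = 57°, k₀ = 0.9996, false easting 500000 m.
Meridian distance M = (N − FN)/k₀ = 6097205.9 m.
Inverse transverse Mercator on WGS84 gives φ = 54.99000024°, λ = 58.54259954°.

lat 54.99000°, lon 58.54260°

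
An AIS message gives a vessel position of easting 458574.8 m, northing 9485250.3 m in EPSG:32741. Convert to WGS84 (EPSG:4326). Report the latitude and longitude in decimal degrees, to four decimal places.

Zone 41S: λ₀ = 63°, k₀ = 0.9996, false easting 500000 m, false northing 10000000 m.
Meridian distance M = (N − FN)/k₀ = -514955.7 m.
Inverse transverse Mercator on WGS84 gives φ = -4.65689999°, λ = 62.62650000°.

lat -4.6569°, lon 62.6265°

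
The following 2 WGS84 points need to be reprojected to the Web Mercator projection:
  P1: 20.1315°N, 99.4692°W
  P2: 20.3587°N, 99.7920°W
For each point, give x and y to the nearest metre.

Web Mercator: x = R·λ, y = R·ln tan(π/4+φ/2), R = 6378137 m.
P1 (20.1315°, -99.4692°) → (-11072860.694, 2288615.431) m.
P2 (20.3587°, -99.7920°) → (-11108794.625, 2315572.631) m.

P1: x -11072861 m, y 2288615 m; P2: x -11108795 m, y 2315573 m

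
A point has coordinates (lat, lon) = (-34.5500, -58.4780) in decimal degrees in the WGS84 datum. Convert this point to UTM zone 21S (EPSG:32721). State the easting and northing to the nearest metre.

Zone 21 central meridian λ₀ = 6×21 − 183 = -57°; Δλ = -1.4780°.
Transverse Mercator on WGS84 with k₀ = 0.9996 gives E = 364390.453 m, N = 6175866.291 m.

E 364390 m, N 6175866 m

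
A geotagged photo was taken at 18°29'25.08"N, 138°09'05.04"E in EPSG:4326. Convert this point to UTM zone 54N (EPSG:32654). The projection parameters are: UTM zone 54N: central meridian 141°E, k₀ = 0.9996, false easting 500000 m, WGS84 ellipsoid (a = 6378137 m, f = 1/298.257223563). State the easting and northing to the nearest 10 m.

Zone 54 central meridian λ₀ = 6×54 − 183 = 141°; Δλ = -2.8486°.
Transverse Mercator on WGS84 with k₀ = 0.9996 gives E = 199184.439 m, N = 2046804.768 m.

E 199180 m, N 2046800 m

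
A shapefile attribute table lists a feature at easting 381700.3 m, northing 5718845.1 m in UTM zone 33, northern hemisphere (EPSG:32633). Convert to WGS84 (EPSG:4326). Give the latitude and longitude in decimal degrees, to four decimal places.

Zone 33N: λ₀ = 15°, k₀ = 0.9996, false easting 500000 m.
Meridian distance M = (N − FN)/k₀ = 5721133.6 m.
Inverse transverse Mercator on WGS84 gives φ = 51.60820012°, λ = 13.29160030°.

lat 51.6082°, lon 13.2916°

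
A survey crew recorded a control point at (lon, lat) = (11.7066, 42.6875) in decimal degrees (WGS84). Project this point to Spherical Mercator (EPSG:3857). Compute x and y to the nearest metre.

x 1303173 m, y 5264526 m

Web Mercator is spherical with R = a = 6378137 m.
x = R·λ = 6378137 × 0.204318714 = 1303172.751 m.
y = R·ln tan(π/4 + φ/2) = 6378137 × 0.825401913 = 5264526.479 m.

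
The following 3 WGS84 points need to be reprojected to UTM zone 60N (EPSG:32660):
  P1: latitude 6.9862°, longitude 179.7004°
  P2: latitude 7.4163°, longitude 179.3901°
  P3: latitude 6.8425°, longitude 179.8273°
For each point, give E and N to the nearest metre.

UTM zone 60N: λ₀ = 177°, k₀ = 0.9996.
P1 (6.9862°, 179.7004°) → (798378.646, 773079.036) m.
P2 (7.4163°, 179.3901°) → (763822.593, 820480.387) m.
P3 (6.8425°, 179.8273°) → (812505.801, 757257.029) m.

P1: E 798379 m, N 773079 m; P2: E 763823 m, N 820480 m; P3: E 812506 m, N 757257 m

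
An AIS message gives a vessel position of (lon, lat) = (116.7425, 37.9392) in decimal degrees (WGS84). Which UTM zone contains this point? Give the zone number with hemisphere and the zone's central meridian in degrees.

UTM zone = ⌊(λ + 180)/6⌋ + 1; 116.7425° ∈ [114°, 120°) → zone 50.
Hemisphere: N (φ ≥ 0).
Central meridian λ₀ = 6×50 − 183 = 117°.

Zone 50N, central meridian 117°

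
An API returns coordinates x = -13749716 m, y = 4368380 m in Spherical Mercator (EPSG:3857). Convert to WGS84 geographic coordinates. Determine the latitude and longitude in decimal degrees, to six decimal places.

R = 6378137 m. λ = x/R = -123.51580035°.
φ = 2·arctan(exp(y/R)) − 90° = 2·arctan(1.98357) − 90° = 36.49089710°.

lat 36.490897°, lon -123.515800°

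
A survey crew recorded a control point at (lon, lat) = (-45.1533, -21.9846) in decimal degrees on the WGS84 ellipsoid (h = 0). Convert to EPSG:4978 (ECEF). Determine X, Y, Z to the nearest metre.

X 4172829 m, Y -4195218 m, Z -2372832 m

WGS84: a = 6378137 m, e² = 0.006694380; N(φ) = a/√(1−e²sin²φ) = 6381131.006 m.
X = (N+h)·cosφ·cosλ = 4172828.720 m; Y = (N+h)·cosφ·sinλ = -4195218.234 m; Z = (N(1−e²)+h)·sinφ = -2372831.734 m.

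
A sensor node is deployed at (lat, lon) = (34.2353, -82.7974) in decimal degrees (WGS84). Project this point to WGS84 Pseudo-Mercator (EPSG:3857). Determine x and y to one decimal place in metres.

x -9216964.4 m, y 4060441.0 m

Web Mercator is spherical with R = a = 6378137 m.
x = R·λ = 6378137 × -1.445087242 = -9216964.407 m.
y = R·ln tan(π/4 + φ/2) = 6378137 × 0.636618655 = 4060440.997 m.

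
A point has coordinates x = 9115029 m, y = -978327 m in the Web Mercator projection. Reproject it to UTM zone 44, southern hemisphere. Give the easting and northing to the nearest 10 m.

Web Mercator inverse (R = 6378137 m) → φ = -8.75420018°, λ = 81.88169866°.
UTM 44S forward: E = 596979.222 m, N = 9032209.013 m.

E 596980 m, N 9032210 m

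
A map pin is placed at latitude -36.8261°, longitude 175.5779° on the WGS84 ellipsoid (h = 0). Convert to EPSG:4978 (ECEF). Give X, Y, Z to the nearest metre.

WGS84: a = 6378137 m, e² = 0.006694380; N(φ) = a/√(1−e²sin²φ) = 6385820.781 m.
X = (N+h)·cosφ·cosλ = -5096367.230 m; Y = (N+h)·cosφ·sinλ = 394121.543 m; Z = (N(1−e²)+h)·sinφ = -3801962.909 m.

X -5096367 m, Y 394122 m, Z -3801963 m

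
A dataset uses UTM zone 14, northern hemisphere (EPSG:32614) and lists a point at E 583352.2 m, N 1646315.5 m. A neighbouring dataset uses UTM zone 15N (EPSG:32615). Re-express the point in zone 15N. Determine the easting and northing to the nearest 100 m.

UTM 14N → geographic: φ = 14.89010027°, λ = -98.22509957°.
UTM 15N (λ₀ = -93°) forward: E = -62704.895 m, N = 1652777.210 m.

E -62700 m, N 1652800 m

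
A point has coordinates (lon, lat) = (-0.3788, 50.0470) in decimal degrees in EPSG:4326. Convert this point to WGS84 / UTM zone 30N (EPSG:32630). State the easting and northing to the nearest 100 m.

Zone 30 central meridian λ₀ = 6×30 − 183 = -3°; Δλ = +2.6212°.
Transverse Mercator on WGS84 with k₀ = 0.9996 gives E = 687659.118 m, N = 5547148.011 m.

E 687700 m, N 5547100 m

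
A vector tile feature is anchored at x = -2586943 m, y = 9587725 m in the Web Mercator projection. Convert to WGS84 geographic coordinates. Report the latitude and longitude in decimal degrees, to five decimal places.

R = 6378137 m. λ = x/R = -23.23890436°.
φ = 2·arctan(exp(y/R)) − 90° = 2·arctan(4.49613) − 90° = 64.92150160°.

lat 64.92150°, lon -23.23890°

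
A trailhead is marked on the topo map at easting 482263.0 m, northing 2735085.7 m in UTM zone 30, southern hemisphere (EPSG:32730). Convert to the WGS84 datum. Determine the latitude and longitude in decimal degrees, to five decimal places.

Zone 30S: λ₀ = -3°, k₀ = 0.9996, false easting 500000 m, false northing 10000000 m.
Meridian distance M = (N − FN)/k₀ = -7267821.4 m.
Inverse transverse Mercator on WGS84 gives φ = -65.50609962°, λ = -3.38340008°.

lat -65.50610°, lon -3.38340°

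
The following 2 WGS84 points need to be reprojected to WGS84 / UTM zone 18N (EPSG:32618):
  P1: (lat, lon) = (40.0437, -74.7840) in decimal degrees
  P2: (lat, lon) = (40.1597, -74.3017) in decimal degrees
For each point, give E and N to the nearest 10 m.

P1: E 518430 m, N 4432630 m; P2: E 559470 m, N 4445720 m

UTM zone 18N: λ₀ = -75°, k₀ = 0.9996.
P1 (40.0437°, -74.7840°) → (518425.944, 4432629.855) m.
P2 (40.1597°, -74.3017°) → (559467.837, 4445716.318) m.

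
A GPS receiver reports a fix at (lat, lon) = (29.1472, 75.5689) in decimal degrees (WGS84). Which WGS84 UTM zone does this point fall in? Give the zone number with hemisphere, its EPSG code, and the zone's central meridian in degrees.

UTM zone = ⌊(λ + 180)/6⌋ + 1; 75.5689° ∈ [72°, 78°) → zone 43.
Hemisphere: N (φ ≥ 0).
Central meridian λ₀ = 6×43 − 183 = 75°.
EPSG code: 32643.

Zone 43N (EPSG:32643), central meridian 75°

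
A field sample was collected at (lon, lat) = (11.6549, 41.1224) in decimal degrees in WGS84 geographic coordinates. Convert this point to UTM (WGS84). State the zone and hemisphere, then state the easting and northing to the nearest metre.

Zone 32N: E 722878 m, N 4555742 m

Longitude 11.6549° lies in the 6° band [6°, 12°), giving zone 32; latitude is north of the equator, so 32N.
Zone 32 central meridian λ₀ = 6×32 − 183 = 9°; Δλ = +2.6549°.
Transverse Mercator on WGS84 with k₀ = 0.9996 gives E = 722878.498 m, N = 4555742.106 m.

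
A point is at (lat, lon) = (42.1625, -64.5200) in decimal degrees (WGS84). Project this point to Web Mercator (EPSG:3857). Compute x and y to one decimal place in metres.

x -7182333.5 m, y 5185352.3 m

Web Mercator is spherical with R = a = 6378137 m.
x = R·λ = 6378137 × -1.126086433 = -7182333.546 m.
y = R·ln tan(π/4 + φ/2) = 6378137 × 0.812988545 = 5185352.322 m.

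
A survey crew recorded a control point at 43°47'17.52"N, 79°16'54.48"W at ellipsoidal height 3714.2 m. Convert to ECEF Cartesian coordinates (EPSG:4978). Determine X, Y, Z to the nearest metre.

WGS84: a = 6378137 m, e² = 0.006694380; N(φ) = a/√(1−e²sin²φ) = 6388384.671 m.
X = (N+h)·cosφ·cosλ = 858193.992 m; Y = (N+h)·cosφ·sinλ = -4533968.639 m; Z = (N(1−e²)+h)·sinφ = 4393703.321 m.

X 858194 m, Y -4533969 m, Z 4393703 m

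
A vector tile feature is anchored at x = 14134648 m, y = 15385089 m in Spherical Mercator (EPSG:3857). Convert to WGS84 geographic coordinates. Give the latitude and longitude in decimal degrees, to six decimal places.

lat 79.757500°, lon 126.973703°

R = 6378137 m. λ = x/R = 126.97370334°.
φ = 2·arctan(exp(y/R)) − 90° = 2·arctan(11.15804) − 90° = 79.75749969°.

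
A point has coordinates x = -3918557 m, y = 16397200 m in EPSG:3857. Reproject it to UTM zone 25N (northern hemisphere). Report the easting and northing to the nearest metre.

E 462646 m, N 9022277 m

Web Mercator inverse (R = 6378137 m) → φ = 81.25409970°, λ = -35.20099645°.
UTM 25N forward: E = 462646.296 m, N = 9022276.796 m.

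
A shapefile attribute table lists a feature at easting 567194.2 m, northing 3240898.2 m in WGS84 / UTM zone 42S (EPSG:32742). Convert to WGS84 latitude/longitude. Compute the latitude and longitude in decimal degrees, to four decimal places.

Zone 42S: λ₀ = 69°, k₀ = 0.9996, false easting 500000 m, false northing 10000000 m.
Meridian distance M = (N − FN)/k₀ = -6761806.5 m.
Inverse transverse Mercator on WGS84 gives φ = -60.96119957°, λ = 70.24090027°.

lat -60.9612°, lon 70.2409°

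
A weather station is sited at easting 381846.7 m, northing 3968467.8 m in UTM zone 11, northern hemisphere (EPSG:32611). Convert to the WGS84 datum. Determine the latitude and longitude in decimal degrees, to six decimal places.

lat 35.853300°, lon -118.308500°

Zone 11N: λ₀ = -117°, k₀ = 0.9996, false easting 500000 m.
Meridian distance M = (N − FN)/k₀ = 3970055.8 m.
Inverse transverse Mercator on WGS84 gives φ = 35.85330014°, λ = -118.30850025°.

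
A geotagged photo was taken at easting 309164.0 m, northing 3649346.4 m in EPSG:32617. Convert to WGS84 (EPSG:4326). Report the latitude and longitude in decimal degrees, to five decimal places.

lat 32.96580°, lon -83.04190°

Zone 17N: λ₀ = -81°, k₀ = 0.9996, false easting 500000 m.
Meridian distance M = (N − FN)/k₀ = 3650806.7 m.
Inverse transverse Mercator on WGS84 gives φ = 32.96580040°, λ = -83.04190053°.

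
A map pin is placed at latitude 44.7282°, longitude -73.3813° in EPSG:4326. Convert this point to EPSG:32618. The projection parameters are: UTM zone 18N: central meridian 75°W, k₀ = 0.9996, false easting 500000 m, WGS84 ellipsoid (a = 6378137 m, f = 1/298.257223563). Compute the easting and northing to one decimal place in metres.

Zone 18 central meridian λ₀ = 6×18 − 183 = -75°; Δλ = +1.6187°.
Transverse Mercator on WGS84 with k₀ = 0.9996 gives E = 628180.236 m, N = 4954031.994 m.

E 628180.2 m, N 4954032.0 m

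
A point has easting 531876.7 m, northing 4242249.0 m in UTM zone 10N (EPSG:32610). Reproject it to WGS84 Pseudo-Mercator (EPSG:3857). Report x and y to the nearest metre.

x -13651699 m, y 4625837 m

Unproject from UTM 10N (λ₀ = -123°) → φ = 38.32779960°, λ = -122.63529981°.
Web Mercator (R = 6378137 m): x = -13651699.128 m, y = 4625836.959 m.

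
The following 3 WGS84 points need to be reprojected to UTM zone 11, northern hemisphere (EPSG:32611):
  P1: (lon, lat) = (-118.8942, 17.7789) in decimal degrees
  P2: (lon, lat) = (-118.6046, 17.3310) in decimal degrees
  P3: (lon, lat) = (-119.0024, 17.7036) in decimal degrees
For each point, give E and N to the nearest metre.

P1: E 299197 m, N 1966738 m; P2: E 329485 m, N 1916884 m; P3: E 287634 m, N 1958522 m

UTM zone 11N: λ₀ = -117°, k₀ = 0.9996.
P1 (17.7789°, -118.8942°) → (299196.647, 1966737.963) m.
P2 (17.3310°, -118.6046°) → (329485.380, 1916883.907) m.
P3 (17.7036°, -119.0024°) → (287633.889, 1958522.293) m.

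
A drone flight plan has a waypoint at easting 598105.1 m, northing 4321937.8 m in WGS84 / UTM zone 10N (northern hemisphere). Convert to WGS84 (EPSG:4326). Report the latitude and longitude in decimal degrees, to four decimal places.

lat 39.0410°, lon -121.8664°

Zone 10N: λ₀ = -123°, k₀ = 0.9996, false easting 500000 m.
Meridian distance M = (N − FN)/k₀ = 4323667.3 m.
Inverse transverse Mercator on WGS84 gives φ = 39.04100038°, λ = -121.86639968°.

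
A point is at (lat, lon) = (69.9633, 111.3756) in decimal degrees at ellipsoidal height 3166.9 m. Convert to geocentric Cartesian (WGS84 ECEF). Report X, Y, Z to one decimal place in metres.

WGS84: a = 6378137 m, e² = 0.006694380; N(φ) = a/√(1−e²sin²φ) = 6397063.613 m.
X = (N+h)·cosφ·cosλ = -799254.037 m; Y = (N+h)·cosφ·sinλ = 2042015.287 m; Z = (N(1−e²)+h)·sinφ = 5972613.654 m.

X -799254.0 m, Y 2042015.3 m, Z 5972613.7 m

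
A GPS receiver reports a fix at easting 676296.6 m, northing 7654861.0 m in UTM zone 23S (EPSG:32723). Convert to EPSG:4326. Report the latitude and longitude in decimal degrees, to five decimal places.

Zone 23S: λ₀ = -45°, k₀ = 0.9996, false easting 500000 m, false northing 10000000 m.
Meridian distance M = (N − FN)/k₀ = -2346077.4 m.
Inverse transverse Mercator on WGS84 gives φ = -21.19920025°, λ = -43.30160035°.

lat -21.19920°, lon -43.30160°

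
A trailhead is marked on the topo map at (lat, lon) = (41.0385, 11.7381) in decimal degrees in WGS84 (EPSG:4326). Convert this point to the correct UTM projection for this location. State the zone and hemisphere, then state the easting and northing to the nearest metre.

Longitude 11.7381° lies in the 6° band [6°, 12°), giving zone 32; latitude is north of the equator, so 32N.
Zone 32 central meridian λ₀ = 6×32 − 183 = 9°; Δλ = +2.7381°.
Transverse Mercator on WGS84 with k₀ = 0.9996 gives E = 730156.594 m, N = 4546643.181 m.

Zone 32N: E 730157 m, N 4546643 m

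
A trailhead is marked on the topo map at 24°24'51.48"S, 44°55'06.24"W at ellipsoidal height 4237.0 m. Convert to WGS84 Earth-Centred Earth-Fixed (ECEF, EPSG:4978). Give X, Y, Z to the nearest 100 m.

X 4117700 m, Y -4106000 m, Z -2621900 m

WGS84: a = 6378137 m, e² = 0.006694380; N(φ) = a/√(1−e²sin²φ) = 6381787.433 m.
X = (N+h)·cosφ·cosλ = 4117670.346 m; Y = (N+h)·cosφ·sinλ = -4105958.339 m; Z = (N(1−e²)+h)·sinφ = -2621887.979 m.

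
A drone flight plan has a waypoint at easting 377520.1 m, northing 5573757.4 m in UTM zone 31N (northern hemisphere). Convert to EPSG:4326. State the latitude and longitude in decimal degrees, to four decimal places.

lat 50.3032°, lon 1.2801°

Zone 31N: λ₀ = 3°, k₀ = 0.9996, false easting 500000 m.
Meridian distance M = (N − FN)/k₀ = 5575987.8 m.
Inverse transverse Mercator on WGS84 gives φ = 50.30320006°, λ = 1.28010010°.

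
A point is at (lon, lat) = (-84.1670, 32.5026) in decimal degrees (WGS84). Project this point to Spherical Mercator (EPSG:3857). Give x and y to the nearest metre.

Web Mercator is spherical with R = a = 6378137 m.
x = R·λ = 6378137 × -1.468991272 = -9369427.582 m.
y = R·ln tan(π/4 + φ/2) = 6378137 × 0.600405262 = 3829467.017 m.

x -9369428 m, y 3829467 m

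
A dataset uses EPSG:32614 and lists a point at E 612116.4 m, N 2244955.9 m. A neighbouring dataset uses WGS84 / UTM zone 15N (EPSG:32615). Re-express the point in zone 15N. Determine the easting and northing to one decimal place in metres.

UTM 14N → geographic: φ = 20.29920044°, λ = -97.92619958°.
UTM 15N (λ₀ = -93°) forward: E = -14810.517 m, N = 2252282.490 m.

E -14810.5 m, N 2252282.5 m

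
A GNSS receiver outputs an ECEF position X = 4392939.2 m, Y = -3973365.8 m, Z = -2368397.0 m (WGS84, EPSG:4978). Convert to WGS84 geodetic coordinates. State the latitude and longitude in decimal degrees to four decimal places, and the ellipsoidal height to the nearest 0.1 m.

lat -21.9266°, lon -42.1290°, h 4075.4 m

λ = atan2(Y, X) = -42.12900001°; p = √(X²+Y²) = 5923305.7 m.
Bowring's method on WGS84 (a = 6378137 m, b = 6356752.314 m) gives φ = -21.92659988°, h = 4075.354 m.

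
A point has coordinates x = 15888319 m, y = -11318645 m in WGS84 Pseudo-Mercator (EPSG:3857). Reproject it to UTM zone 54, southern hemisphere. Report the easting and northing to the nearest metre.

E 563535 m, N 2149146 m

Web Mercator inverse (R = 6378137 m) → φ = -70.75390005°, λ = 142.72719797°.
UTM 54S forward: E = 563534.506 m, N = 2149146.141 m.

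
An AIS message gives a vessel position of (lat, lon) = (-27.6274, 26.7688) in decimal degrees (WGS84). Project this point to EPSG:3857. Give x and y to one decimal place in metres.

Web Mercator is spherical with R = a = 6378137 m.
x = R·λ = 6378137 × 0.467203697 = 2979889.185 m.
y = R·ln tan(π/4 + φ/2) = 6378137 × -0.502039726 = -3202078.154 m.

x 2979889.2 m, y -3202078.2 m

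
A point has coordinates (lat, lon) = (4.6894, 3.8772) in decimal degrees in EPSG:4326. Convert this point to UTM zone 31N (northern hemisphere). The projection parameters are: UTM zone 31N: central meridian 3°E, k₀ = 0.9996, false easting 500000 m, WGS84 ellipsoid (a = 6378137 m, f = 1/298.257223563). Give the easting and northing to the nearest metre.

E 597290 m, N 518392 m

Zone 31 central meridian λ₀ = 6×31 − 183 = 3°; Δλ = +0.8772°.
Transverse Mercator on WGS84 with k₀ = 0.9996 gives E = 597289.601 m, N = 518392.095 m.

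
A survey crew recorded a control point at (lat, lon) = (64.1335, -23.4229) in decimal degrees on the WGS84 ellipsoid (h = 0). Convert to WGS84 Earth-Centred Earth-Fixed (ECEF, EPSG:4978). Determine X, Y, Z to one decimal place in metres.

X 2560274.5 m, Y -1109144.8 m, Z 5716223.3 m

WGS84: a = 6378137 m, e² = 0.006694380; N(φ) = a/√(1−e²sin²φ) = 6395492.959 m.
X = (N+h)·cosφ·cosλ = 2560274.502 m; Y = (N+h)·cosφ·sinλ = -1109144.838 m; Z = (N(1−e²)+h)·sinφ = 5716223.345 m.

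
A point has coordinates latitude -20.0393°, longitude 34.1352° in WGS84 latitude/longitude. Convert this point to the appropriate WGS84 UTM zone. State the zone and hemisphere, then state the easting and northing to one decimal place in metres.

Zone 36S: E 618724.3 m, N 7783766.7 m

Longitude 34.1352° lies in the 6° band [30°, 36°), giving zone 36; latitude is south of the equator, so 36S.
Zone 36 central meridian λ₀ = 6×36 − 183 = 33°; Δλ = +1.1352°.
Transverse Mercator on WGS84 with k₀ = 0.9996 gives E = 618724.340 m, N = 7783766.685 m.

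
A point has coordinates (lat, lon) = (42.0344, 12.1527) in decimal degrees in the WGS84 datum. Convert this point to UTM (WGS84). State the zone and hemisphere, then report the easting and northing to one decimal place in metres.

Longitude 12.1527° lies in the 6° band [12°, 18°), giving zone 33; latitude is north of the equator, so 33N.
Zone 33 central meridian λ₀ = 6×33 − 183 = 15°; Δλ = -2.8473°.
Transverse Mercator on WGS84 with k₀ = 0.9996 gives E = 264310.243 m, N = 4657518.562 m.

Zone 33N: E 264310.2 m, N 4657518.6 m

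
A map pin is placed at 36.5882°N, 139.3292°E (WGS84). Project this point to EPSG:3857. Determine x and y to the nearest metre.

x 15510056 m, y 4381862 m

Web Mercator is spherical with R = a = 6378137 m.
x = R·λ = 6378137 × 2.431753284 = 15510055.597 m.
y = R·ln tan(π/4 + φ/2) = 6378137 × 0.687012770 = 4381861.566 m.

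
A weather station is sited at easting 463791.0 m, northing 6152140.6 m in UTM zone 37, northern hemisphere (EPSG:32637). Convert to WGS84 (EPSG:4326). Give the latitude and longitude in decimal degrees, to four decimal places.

lat 55.5140°, lon 38.4266°

Zone 37N: λ₀ = 39°, k₀ = 0.9996, false easting 500000 m.
Meridian distance M = (N − FN)/k₀ = 6154602.4 m.
Inverse transverse Mercator on WGS84 gives φ = 55.51400000°, λ = 38.42659933°.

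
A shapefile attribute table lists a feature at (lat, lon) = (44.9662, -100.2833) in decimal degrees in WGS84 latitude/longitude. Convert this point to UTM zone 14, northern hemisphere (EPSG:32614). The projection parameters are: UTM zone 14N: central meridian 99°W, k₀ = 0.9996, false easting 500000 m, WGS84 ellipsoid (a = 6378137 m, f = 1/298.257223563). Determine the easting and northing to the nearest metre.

E 398797 m, N 4979997 m

Zone 14 central meridian λ₀ = 6×14 − 183 = -99°; Δλ = -1.2833°.
Transverse Mercator on WGS84 with k₀ = 0.9996 gives E = 398796.858 m, N = 4979996.664 m.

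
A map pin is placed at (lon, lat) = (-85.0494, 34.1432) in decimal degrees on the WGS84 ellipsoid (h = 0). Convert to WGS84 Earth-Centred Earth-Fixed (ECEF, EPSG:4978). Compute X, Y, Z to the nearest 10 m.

X 456020 m, Y -5264650 m, Z 3559600 m

WGS84: a = 6378137 m, e² = 0.006694380; N(φ) = a/√(1−e²sin²φ) = 6384872.888 m.
X = (N+h)·cosφ·cosλ = 456023.310 m; Y = (N+h)·cosφ·sinλ = -5264646.070 m; Z = (N(1−e²)+h)·sinφ = 3559604.108 m.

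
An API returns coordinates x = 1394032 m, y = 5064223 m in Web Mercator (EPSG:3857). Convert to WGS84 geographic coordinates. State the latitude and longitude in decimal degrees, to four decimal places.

lat 41.3508°, lon 12.5228°

R = 6378137 m. λ = x/R = 12.52280252°.
φ = 2·arctan(exp(y/R)) − 90° = 2·arctan(2.21222) − 90° = 41.35079936°.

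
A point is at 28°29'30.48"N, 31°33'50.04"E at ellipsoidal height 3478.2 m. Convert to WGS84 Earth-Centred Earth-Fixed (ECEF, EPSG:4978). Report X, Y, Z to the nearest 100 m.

WGS84: a = 6378137 m, e² = 0.006694380; N(φ) = a/√(1−e²sin²φ) = 6383000.709 m.
X = (N+h)·cosφ·cosλ = 4782580.972 m; Y = (N+h)·cosφ·sinλ = 2938111.248 m; Z = (N(1−e²)+h)·sinφ = 3026177.346 m.

X 4782600 m, Y 2938100 m, Z 3026200 m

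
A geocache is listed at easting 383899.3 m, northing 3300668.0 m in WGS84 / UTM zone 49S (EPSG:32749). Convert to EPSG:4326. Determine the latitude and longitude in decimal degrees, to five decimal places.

lat -60.41360°, lon 108.89190°

Zone 49S: λ₀ = 111°, k₀ = 0.9996, false easting 500000 m, false northing 10000000 m.
Meridian distance M = (N − FN)/k₀ = -6702012.8 m.
Inverse transverse Mercator on WGS84 gives φ = -60.41359987°, λ = 108.89190025°.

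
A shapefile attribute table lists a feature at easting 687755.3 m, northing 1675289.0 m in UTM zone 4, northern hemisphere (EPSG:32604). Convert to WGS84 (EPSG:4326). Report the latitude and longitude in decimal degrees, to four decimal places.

Zone 4N: λ₀ = -159°, k₀ = 0.9996, false easting 500000 m.
Meridian distance M = (N − FN)/k₀ = 1675959.4 m.
Inverse transverse Mercator on WGS84 gives φ = 15.14660029°, λ = -157.25259956°.

lat 15.1466°, lon -157.2526°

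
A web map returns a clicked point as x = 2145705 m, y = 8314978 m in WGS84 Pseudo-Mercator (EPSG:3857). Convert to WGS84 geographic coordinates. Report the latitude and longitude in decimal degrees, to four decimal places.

R = 6378137 m. λ = x/R = 19.27519597°.
φ = 2·arctan(exp(y/R)) − 90° = 2·arctan(3.68278) − 90° = 59.61709817°.

lat 59.6171°, lon 19.2752°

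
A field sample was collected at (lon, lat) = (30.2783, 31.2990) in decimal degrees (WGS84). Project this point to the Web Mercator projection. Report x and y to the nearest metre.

Web Mercator is spherical with R = a = 6378137 m.
x = R·λ = 6378137 × 0.528456027 = 3370564.938 m.
y = R·ln tan(π/4 + φ/2) = 6378137 × 0.575660443 = 3671641.169 m.

x 3370565 m, y 3671641 m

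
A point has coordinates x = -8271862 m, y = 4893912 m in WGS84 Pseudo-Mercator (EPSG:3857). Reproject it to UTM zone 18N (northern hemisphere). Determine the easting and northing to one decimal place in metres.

Web Mercator inverse (R = 6378137 m) → φ = 40.19220210°, λ = -74.30740063°.
UTM 18N forward: E = 558954.227 m, N = 4449320.087 m.

E 558954.2 m, N 4449320.1 m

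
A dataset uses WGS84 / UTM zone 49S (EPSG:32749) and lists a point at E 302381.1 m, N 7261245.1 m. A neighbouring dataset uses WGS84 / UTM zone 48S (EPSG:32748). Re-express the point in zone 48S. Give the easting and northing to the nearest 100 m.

E 909300 m, N 7256600 m

UTM 49S → geographic: φ = -24.75069990°, λ = 109.04579952°.
UTM 48S (λ₀ = 105°) forward: E = 909302.785 m, N = 7256599.494 m.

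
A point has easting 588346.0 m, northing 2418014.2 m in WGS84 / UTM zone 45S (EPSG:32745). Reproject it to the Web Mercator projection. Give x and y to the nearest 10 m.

Unproject from UTM 45S (λ₀ = 87°) → φ = -68.33710004°, λ = 89.14489954°.
Web Mercator (R = 6378137 m): x = 9923564.824 m, y = -10547908.342 m.

x 9923560 m, y -10547910 m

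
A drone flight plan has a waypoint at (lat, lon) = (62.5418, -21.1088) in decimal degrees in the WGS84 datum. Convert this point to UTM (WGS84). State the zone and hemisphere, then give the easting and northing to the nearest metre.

Longitude -21.1088° lies in the 6° band [-24°, -18°), giving zone 27; latitude is north of the equator, so 27N.
Zone 27 central meridian λ₀ = 6×27 − 183 = -21°; Δλ = -0.1088°.
Transverse Mercator on WGS84 with k₀ = 0.9996 gives E = 494402.808 m, N = 6934544.301 m.

Zone 27N: E 494403 m, N 6934544 m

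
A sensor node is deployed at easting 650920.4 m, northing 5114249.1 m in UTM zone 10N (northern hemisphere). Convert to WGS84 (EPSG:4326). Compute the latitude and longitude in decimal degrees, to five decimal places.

lat 46.16510°, lon -121.04510°

Zone 10N: λ₀ = -123°, k₀ = 0.9996, false easting 500000 m.
Meridian distance M = (N − FN)/k₀ = 5116295.6 m.
Inverse transverse Mercator on WGS84 gives φ = 46.16510039°, λ = -121.04510035°.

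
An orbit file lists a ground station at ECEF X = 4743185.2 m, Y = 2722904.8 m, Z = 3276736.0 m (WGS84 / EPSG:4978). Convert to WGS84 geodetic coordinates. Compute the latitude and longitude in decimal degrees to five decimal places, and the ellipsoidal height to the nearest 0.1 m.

lat 31.09680°, lon 29.85870°, h 3190.5 m

λ = atan2(Y, X) = 29.85869952°; p = √(X²+Y²) = 5469187.9 m.
Bowring's method on WGS84 (a = 6378137 m, b = 6356752.314 m) gives φ = 31.09679975°, h = 3190.508 m.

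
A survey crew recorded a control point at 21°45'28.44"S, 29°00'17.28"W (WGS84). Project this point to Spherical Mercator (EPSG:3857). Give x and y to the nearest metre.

x -3228800 m, y -2482483 m

Web Mercator is spherical with R = a = 6378137 m.
x = R·λ = 6378137 × -0.506229259 = -3228799.567 m.
y = R·ln tan(π/4 + φ/2) = 6378137 × -0.389217563 = -2482482.936 m.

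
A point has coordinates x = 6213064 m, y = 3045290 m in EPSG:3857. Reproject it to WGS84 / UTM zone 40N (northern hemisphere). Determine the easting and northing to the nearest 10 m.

E 381570 m, N 2917480 m

Web Mercator inverse (R = 6378137 m) → φ = 26.37249766°, λ = 55.81290352°.
UTM 40N forward: E = 381570.161 m, N = 2917481.694 m.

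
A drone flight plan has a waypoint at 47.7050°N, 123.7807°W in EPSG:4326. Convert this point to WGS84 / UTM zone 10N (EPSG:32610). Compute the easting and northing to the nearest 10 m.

Zone 10 central meridian λ₀ = 6×10 − 183 = -123°; Δλ = -0.7807°.
Transverse Mercator on WGS84 with k₀ = 0.9996 gives E = 441432.229 m, N = 5283808.203 m.

E 441430 m, N 5283810 m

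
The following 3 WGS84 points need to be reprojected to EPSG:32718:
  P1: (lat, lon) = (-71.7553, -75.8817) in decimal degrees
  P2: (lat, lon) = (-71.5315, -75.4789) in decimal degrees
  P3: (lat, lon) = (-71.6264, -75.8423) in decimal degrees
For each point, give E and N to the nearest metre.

UTM zone 18S: λ₀ = -75°, k₀ = 0.9996.
P1 (-71.7553°, -75.8817°) → (469191.582, 2038136.244) m.
P2 (-71.5315°, -75.4789°) → (483067.847, 2063256.343) m.
P3 (-71.6264°, -75.8423°) → (470367.562, 2052531.918) m.

P1: E 469192 m, N 2038136 m; P2: E 483068 m, N 2063256 m; P3: E 470368 m, N 2052532 m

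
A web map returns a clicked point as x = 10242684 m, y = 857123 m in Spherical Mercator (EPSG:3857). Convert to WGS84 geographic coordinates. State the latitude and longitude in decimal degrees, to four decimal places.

lat 7.6766°, lon 92.0116°

R = 6378137 m. λ = x/R = 92.01159588°.
φ = 2·arctan(exp(y/R)) − 90° = 2·arctan(1.14383) − 90° = 7.67659602°.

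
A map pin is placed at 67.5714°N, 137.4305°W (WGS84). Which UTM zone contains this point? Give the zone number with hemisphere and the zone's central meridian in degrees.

UTM zone = ⌊(λ + 180)/6⌋ + 1; -137.4305° ∈ [-138°, -132°) → zone 8.
Hemisphere: N (φ ≥ 0).
Central meridian λ₀ = 6×8 − 183 = -135°.

Zone 8N, central meridian -135°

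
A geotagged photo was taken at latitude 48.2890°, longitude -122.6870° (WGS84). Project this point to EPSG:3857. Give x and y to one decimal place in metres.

Web Mercator is spherical with R = a = 6378137 m.
x = R·λ = 6378137 × -2.141292099 = -13657454.367 m.
y = R·ln tan(π/4 + φ/2) = 6378137 × 0.965026232 = 6155069.516 m.

x -13657454.4 m, y 6155069.5 m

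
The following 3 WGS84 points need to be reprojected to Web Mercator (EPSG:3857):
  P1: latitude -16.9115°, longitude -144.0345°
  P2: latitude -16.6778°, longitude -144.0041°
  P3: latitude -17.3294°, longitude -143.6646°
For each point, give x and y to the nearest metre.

P1: x -16033847 m, y -1910526 m; P2: x -16030463 m, y -1883351 m; P3: x -15992670 m, y -1959203 m

Web Mercator: x = R·λ, y = R·ln tan(π/4+φ/2), R = 6378137 m.
P1 (-16.9115°, -144.0345°) → (-16033847.197, -1910525.548) m.
P2 (-16.6778°, -144.0041°) → (-16030463.084, -1883351.075) m.
P3 (-17.3294°, -143.6646°) → (-15992670.117, -1959203.085) m.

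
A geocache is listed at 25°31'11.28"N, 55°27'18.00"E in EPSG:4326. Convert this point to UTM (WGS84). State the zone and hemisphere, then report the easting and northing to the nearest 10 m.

Longitude 55.4550° lies in the 6° band [54°, 60°), giving zone 40; latitude is north of the equator, so 40N.
Zone 40 central meridian λ₀ = 6×40 − 183 = 57°; Δλ = -1.5450°.
Transverse Mercator on WGS84 with k₀ = 0.9996 gives E = 344744.897 m, N = 2823408.450 m.

Zone 40N: E 344740 m, N 2823410 m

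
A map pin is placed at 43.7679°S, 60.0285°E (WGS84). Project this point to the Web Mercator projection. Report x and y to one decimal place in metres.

Web Mercator is spherical with R = a = 6378137 m.
x = R·λ = 6378137 × 1.047694970 = 6682342.053 m.
y = R·ln tan(π/4 + φ/2) = 6378137 × -0.851282145 = -5429594.147 m.

x 6682342.1 m, y -5429594.1 m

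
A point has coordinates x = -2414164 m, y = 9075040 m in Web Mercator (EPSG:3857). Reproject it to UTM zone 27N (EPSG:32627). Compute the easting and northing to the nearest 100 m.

Web Mercator inverse (R = 6378137 m) → φ = 62.89700200°, λ = -21.68680420°.
UTM 27N forward: E = 465089.592 m, N = 6974299.826 m.

E 465100 m, N 6974300 m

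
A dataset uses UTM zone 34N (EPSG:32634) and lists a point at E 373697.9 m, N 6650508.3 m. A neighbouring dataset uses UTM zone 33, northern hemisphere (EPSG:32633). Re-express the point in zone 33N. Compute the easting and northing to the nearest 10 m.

UTM 34N → geographic: φ = 59.97249988°, λ = 18.73719978°.
UTM 33N (λ₀ = 15°) forward: E = 708551.456 m, N = 6654240.381 m.

E 708550 m, N 6654240 m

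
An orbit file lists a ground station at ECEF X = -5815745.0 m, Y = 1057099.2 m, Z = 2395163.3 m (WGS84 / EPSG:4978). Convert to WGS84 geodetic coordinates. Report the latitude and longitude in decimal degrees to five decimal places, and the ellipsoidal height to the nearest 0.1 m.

lat 22.19210°, lon 169.69810°, h 2756.5 m

λ = atan2(Y, X) = 169.69810019°; p = √(X²+Y²) = 5911036.2 m.
Bowring's method on WGS84 (a = 6378137 m, b = 6356752.314 m) gives φ = 22.19209999°, h = 2756.530 m.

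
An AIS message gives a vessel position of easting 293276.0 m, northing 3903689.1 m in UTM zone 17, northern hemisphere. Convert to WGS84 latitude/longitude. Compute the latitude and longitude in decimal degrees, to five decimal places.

Zone 17N: λ₀ = -81°, k₀ = 0.9996, false easting 500000 m.
Meridian distance M = (N − FN)/k₀ = 3905251.2 m.
Inverse transverse Mercator on WGS84 gives φ = 35.25500024°, λ = -83.27229951°.

lat 35.25500°, lon -83.27230°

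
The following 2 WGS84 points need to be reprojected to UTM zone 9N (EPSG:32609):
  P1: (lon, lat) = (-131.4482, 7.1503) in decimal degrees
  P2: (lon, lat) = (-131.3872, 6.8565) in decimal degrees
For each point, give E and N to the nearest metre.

P1: E 229601 m, N 791083 m; P2: E 236177 m, N 758542 m

UTM zone 9N: λ₀ = -129°, k₀ = 0.9996.
P1 (7.1503°, -131.4482°) → (229600.960, 791083.466) m.
P2 (6.8565°, -131.3872°) → (236176.917, 758541.906) m.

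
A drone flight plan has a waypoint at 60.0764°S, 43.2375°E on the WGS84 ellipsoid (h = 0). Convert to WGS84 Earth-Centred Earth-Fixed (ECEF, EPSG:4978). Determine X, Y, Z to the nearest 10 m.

X 2323780 m, Y 2185040 m, Z -5504730 m

WGS84: a = 6378137 m, e² = 0.006694380; N(φ) = a/√(1−e²sin²φ) = 6394233.995 m.
X = (N+h)·cosφ·cosλ = 2323783.628 m; Y = (N+h)·cosφ·sinλ = 2185041.950 m; Z = (N(1−e²)+h)·sinφ = -5504728.192 m.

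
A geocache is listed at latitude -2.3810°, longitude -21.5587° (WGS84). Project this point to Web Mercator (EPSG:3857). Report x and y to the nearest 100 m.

Web Mercator is spherical with R = a = 6378137 m.
x = R·λ = 6378137 × -0.376270297 = -2399903.506 m.
y = R·ln tan(π/4 + φ/2) = 6378137 × -0.041568255 = -265128.028 m.

x -2399900 m, y -265100 m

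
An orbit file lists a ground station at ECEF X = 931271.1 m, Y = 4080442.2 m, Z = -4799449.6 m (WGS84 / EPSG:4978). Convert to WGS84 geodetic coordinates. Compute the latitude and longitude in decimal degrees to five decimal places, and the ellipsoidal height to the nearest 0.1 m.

λ = atan2(Y, X) = 77.14370069°; p = √(X²+Y²) = 4185364.3 m.
Bowring's method on WGS84 (a = 6378137 m, b = 6356752.314 m) gives φ = -49.10039999°, h = 2081.048 m.

lat -49.10040°, lon 77.14370°, h 2081.0 m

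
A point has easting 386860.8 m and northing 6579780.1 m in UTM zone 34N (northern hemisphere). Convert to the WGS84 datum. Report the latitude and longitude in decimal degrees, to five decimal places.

lat 59.34160°, lon 19.01080°

Zone 34N: λ₀ = 21°, k₀ = 0.9996, false easting 500000 m.
Meridian distance M = (N − FN)/k₀ = 6582413.1 m.
Inverse transverse Mercator on WGS84 gives φ = 59.34159995°, λ = 19.01080032°.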